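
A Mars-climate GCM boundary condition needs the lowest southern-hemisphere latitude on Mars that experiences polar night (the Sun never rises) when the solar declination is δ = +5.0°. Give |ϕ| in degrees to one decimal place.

|ϕ| = 85.0°

Polar night requires cos h₀ = −tan ϕ tan δ ≥ 1, i.e. tan ϕ tan δ ≤ −1.
The boundary is |tan ϕ| · |tan δ| = 1, so |ϕ| = 90° − |δ| = 90° − 5.0° = 85.0° in the southern hemisphere.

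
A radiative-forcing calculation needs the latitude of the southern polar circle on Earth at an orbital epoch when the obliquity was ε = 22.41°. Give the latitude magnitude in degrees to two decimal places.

The polar circle is the lowest latitude that experiences at least one full rotation of continuous darkness at the northern-summer solstice; it lies at |ϕ| = 90° − ε = 90° − 22.41° = 67.59°.

67.59°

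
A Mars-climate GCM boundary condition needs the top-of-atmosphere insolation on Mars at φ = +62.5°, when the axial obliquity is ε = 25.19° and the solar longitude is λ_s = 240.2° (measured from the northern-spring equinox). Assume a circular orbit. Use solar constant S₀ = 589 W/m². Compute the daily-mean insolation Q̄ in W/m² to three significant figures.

Solar declination: sin δ = sin ε · sin λ_s = sin 25.19° × sin 240.2° = -0.36934, so δ = -21.675°.
cos H₀ = −tan(+62.5°) tan(-21.675°) = 0.7635, H₀ = 0.7021 rad.
Bracket: H₀ sin φ sin δ + cos φ cos δ sin H₀ = 0.7021×0.88701×-0.36934 + 0.46175×0.92929×0.64584 = -0.230014 + 0.277130 = 0.047116.
Q̄ = (S₀/π) × [bracket] = (589/π) × 0.047116 = 8.834 W/m².

Q̄ ≈ 8.83 W/m²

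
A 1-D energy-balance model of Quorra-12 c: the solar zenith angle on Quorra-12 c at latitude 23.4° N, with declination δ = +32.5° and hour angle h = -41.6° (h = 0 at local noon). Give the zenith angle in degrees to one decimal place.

cos θ_z = sin φ sin δ + cos φ cos δ cos h = 0.213387 + 0.578815 = 0.792202.
θ_z = arccos(0.792202) = 37.6°.

θ_z = 37.6°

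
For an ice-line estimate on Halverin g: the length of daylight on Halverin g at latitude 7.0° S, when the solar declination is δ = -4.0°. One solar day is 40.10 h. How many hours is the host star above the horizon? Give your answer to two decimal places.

20.16 h

cos h₀ = −tan ϕ · tan δ = −tan(-7.0°) × tan(-4.000°) = -0.0086, so h₀ = 1.5794 rad = 90.49°.
Daylight = 2h₀/(2π) × 40.10 h = (1.5794/π) × 40.10 = 20.16 h.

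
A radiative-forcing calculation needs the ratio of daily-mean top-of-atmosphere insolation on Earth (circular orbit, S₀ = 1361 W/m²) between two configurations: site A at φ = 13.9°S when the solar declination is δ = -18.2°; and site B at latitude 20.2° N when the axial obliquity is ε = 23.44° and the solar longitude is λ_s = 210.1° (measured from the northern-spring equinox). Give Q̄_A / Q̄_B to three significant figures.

Q̄_A / Q̄_B ≈ 1.28

— Configuration A (φ=-13.9°):
cos H₀ = −tan(-13.9°) tan(-18.200°) = -0.0814, H₀ = 1.6523 rad.
Bracket: H₀ sin φ sin δ + cos φ cos δ sin H₀ = 1.6523×-0.24023×-0.31233 + 0.97072×0.94997×0.99668 = 0.123974 + 0.919093 = 1.043067.
Q̄ = (S₀/π) × [bracket] = (1361/π) × 1.043067 = 451.88 W/m².
— Configuration B (φ=+20.2°):
Solar declination: sin δ = sin ε · sin λ_s = sin 23.44° × sin 210.1° = -0.19950, so δ = -11.507°.
cos H₀ = −tan(+20.2°) tan(-11.507°) = 0.0749, H₀ = 1.4958 rad.
Bracket: H₀ sin φ sin δ + cos φ cos δ sin H₀ = 1.4958×0.34530×-0.19950 + 0.93849×0.97990×0.99719 = -0.103042 + 0.917042 = 0.814000.
Q̄ = (S₀/π) × [bracket] = (1361/π) × 0.814000 = 352.64 W/m².
Ratio Q̄_A / Q̄_B = 451.88 / 352.64 = 1.281.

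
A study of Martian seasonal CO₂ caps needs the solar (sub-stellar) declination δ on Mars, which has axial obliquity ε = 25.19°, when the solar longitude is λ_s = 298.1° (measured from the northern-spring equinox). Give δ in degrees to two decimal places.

sin δ = sin ε · sin λ_s = sin 25.19° × sin 298.1° = -0.375452.
δ = arcsin(-0.375452) = -22.05°.

δ = -22.05°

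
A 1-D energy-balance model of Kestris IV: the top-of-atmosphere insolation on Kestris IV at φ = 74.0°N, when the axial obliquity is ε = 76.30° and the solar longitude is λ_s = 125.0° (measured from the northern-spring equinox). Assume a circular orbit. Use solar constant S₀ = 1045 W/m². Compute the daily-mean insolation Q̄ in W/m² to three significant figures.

Q̄ ≈ 799 W/m²

Solar declination: sin δ = sin ε · sin λ_s = sin 76.30° × sin 125.0° = 0.79585, so δ = +52.735°.
cos H₀ = −tan(+74.0°) tan(+52.735°) = -4.5837 ≤ −1 ⇒ polar day, H₀ = π.
Bracket: H₀ sin φ sin δ + cos φ cos δ sin H₀ = 3.1416×0.96126×0.79585 + 0.27564×0.60550×0.00000 = 2.403383 + 0.000000 = 2.403383.
Q̄ = (S₀/π) × [bracket] = (1045/π) × 2.403383 = 799.4 W/m².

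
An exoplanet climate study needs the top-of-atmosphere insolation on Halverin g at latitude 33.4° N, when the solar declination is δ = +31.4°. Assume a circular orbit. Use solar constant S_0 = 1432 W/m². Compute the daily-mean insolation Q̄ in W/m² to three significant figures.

Q̄ ≈ 557 W/m²

cos h₀ = −tan(+33.4°) tan(+31.400°) = -0.4025, h₀ = 1.9850 rad.
Bracket: h₀ sin ϕ sin δ + cos ϕ cos δ sin h₀ = 1.9850×0.55048×0.52101 + 0.83485×0.85355×0.91543 = 0.569309 + 0.652323 = 1.221632.
Q̄ = (S_0/π) × [bracket] = (1432/π) × 1.221632 = 556.8 W/m².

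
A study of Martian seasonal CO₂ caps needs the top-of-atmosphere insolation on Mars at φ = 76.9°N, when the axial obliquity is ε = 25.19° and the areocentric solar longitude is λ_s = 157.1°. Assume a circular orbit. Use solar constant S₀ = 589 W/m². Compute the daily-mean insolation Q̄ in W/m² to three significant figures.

sin δ = sin 25.19° × sin 157.1° = 0.16562, so δ = +9.533°.
cos H₀ = −tan(+76.9°) tan(+9.533°) = -0.7217, H₀ = 2.3770 rad.
Bracket: H₀ sin φ sin δ + cos φ cos δ sin H₀ = 2.3770×0.97398×0.16562 + 0.22665×0.98619×0.69223 = 0.383435 + 0.154727 = 0.538162.
Q̄ = (S₀/π) × [bracket] = (589/π) × 0.538162 = 100.9 W/m².

Q̄ ≈ 101 W/m²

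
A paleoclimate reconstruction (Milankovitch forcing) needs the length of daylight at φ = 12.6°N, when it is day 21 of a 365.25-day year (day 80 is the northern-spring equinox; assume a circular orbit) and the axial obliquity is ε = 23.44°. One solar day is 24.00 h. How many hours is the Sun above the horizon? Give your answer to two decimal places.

11.39 h

Solar longitude: λ_s = 360° × (21 − 80)/365.25 = -58.152°, i.e. -58.152° + 360° = 301.848°.
sin δ = sin 23.44° × sin 301.848° = -0.33790, so δ = -19.749°.
cos H₀ = −tan φ · tan δ = −tan(+12.6°) × tan(-19.749°) = 0.0803, so H₀ = 1.4905 rad = 85.40°.
Daylight = 2H₀/(2π) × 24.00 h = (1.4905/π) × 24.00 = 11.39 h.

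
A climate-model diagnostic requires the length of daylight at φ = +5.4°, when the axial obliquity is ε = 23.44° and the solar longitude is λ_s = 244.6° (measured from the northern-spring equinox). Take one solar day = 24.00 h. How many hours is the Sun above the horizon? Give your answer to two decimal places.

Solar declination: sin δ = sin ε · sin λ_s = sin 23.44° × sin 244.6° = -0.35934, so δ = -21.059°.
cos H₀ = −tan φ · tan δ = −tan(+5.4°) × tan(-21.059°) = 0.0364, so H₀ = 1.5344 rad = 87.91°.
Daylight = 2H₀/(2π) × 24.00 h = (1.5344/π) × 24.00 = 11.72 h.

11.72 h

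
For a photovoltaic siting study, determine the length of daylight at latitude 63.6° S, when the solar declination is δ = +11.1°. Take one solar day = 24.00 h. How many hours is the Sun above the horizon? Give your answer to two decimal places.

cos h₀ = −tan ϕ · tan δ = −tan(-63.6°) × tan(+11.100°) = 0.3952, so h₀ = 1.1645 rad = 66.72°.
Daylight = 2h₀/(2π) × 24.00 h = (1.1645/π) × 24.00 = 8.90 h.

8.90 h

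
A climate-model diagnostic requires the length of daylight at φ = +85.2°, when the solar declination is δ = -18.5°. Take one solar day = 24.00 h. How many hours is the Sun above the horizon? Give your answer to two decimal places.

0.00 h

cos H₀ = −tan φ · tan δ = 3.9846 ≥ 1, so the Sun never rises (polar night) and H₀ = 0.
Daylight = 2H₀/(2π) × 24.00 h = (0.0000/π) × 24.00 = 0.00 h.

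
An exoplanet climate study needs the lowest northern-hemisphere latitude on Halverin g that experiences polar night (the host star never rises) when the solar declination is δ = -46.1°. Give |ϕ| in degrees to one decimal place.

Polar night requires cos h₀ = −tan ϕ tan δ ≥ 1, i.e. tan ϕ tan δ ≤ −1.
The boundary is |tan ϕ| · |tan δ| = 1, so |ϕ| = 90° − |δ| = 90° − 46.1° = 43.9° in the northern hemisphere.

|ϕ| = 43.9°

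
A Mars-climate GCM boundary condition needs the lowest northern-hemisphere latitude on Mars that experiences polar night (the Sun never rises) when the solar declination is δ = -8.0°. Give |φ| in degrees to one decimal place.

Polar night requires cos H₀ = −tan φ tan δ ≥ 1, i.e. tan φ tan δ ≤ −1.
The boundary is |tan φ| · |tan δ| = 1, so |φ| = 90° − |δ| = 90° − 8.0° = 82.0° in the northern hemisphere.

|φ| = 82.0°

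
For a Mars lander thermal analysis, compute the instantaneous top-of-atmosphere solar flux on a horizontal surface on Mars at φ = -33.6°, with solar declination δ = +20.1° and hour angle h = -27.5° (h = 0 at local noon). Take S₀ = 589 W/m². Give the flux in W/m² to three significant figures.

297 W/m²

cos θ_z = sin φ sin δ + cos φ cos δ cos h = -0.190178 + 0.693812 = 0.503634.
Flux = S₀ · cos θ_z = 589 × 0.503634 = 296.6 W/m².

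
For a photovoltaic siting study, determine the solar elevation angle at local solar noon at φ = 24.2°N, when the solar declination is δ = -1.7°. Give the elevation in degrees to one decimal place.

At local noon the hour angle is zero, so the zenith angle equals |φ − δ| = |+24.2° − (-1.700°)| = 25.900°.
Elevation = 90° − 25.900° = 64.1°.

64.1°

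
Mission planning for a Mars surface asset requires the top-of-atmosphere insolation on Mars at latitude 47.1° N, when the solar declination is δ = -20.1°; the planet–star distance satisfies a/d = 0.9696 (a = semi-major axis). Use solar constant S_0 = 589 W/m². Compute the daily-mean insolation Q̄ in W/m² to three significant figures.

Q̄ ≈ 51.8 W/m²

cos h₀ = −tan(+47.1°) tan(-20.100°) = 0.3938, h₀ = 1.1660 rad.
Bracket: h₀ sin ϕ sin δ + cos ϕ cos δ sin h₀ = 1.1660×0.73254×-0.34366 + 0.68072×0.93909×0.91919 = -0.293534 + 0.587599 = 0.294065.
Inverse-square distance factor (a/d)² = 0.9696² = 0.940124.
Q̄ = (S_0/π) × 0.940124 × [bracket] = (589/π) × 0.940124 × 0.294065 = 51.83 W/m².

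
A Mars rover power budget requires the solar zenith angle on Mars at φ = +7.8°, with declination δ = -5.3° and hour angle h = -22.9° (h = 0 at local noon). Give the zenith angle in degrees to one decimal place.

cos θ_z = sin φ sin δ + cos φ cos δ cos h = -0.012536 + 0.908761 = 0.896225.
θ_z = arccos(0.896225) = 26.3°.

θ_z = 26.3°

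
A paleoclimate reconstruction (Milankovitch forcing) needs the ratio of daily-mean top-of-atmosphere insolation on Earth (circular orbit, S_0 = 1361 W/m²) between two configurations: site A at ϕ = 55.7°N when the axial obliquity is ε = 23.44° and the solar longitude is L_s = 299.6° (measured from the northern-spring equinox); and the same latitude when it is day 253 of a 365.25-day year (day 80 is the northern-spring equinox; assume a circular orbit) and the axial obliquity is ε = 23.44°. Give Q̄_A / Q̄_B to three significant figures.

Q̄_A / Q̄_B ≈ 0.245

— Configuration A (ϕ=+55.7°):
Solar declination: sin δ = sin ε · sin L_s = sin 23.44° × sin 299.6° = -0.34588, so δ = -20.235°.
cos h₀ = −tan(+55.7°) tan(-20.235°) = 0.5404, h₀ = 0.9999 rad.
Bracket: h₀ sin ϕ sin δ + cos ϕ cos δ sin h₀ = 0.9999×0.82610×-0.34588 + 0.56353×0.93828×0.84142 = -0.285703 + 0.444900 = 0.159197.
Q̄ = (S_0/π) × [bracket] = (1361/π) × 0.159197 = 68.967 W/m².
— Configuration B (ϕ=+55.7°):
Solar longitude: L_s = 360° × (253 − 80)/365.25 = 170.513°.
sin δ = sin 23.44° × sin 170.513° = 0.06556, so δ = +3.759°.
cos h₀ = −tan(+55.7°) tan(+3.759°) = -0.0963, h₀ = 1.6673 rad.
Bracket: h₀ sin ϕ sin δ + cos ϕ cos δ sin h₀ = 1.6673×0.82610×0.06556 + 0.56353×0.99785×0.99535 = 0.090299 + 0.559704 = 0.650003.
Q̄ = (S_0/π) × [bracket] = (1361/π) × 0.650003 = 281.59 W/m².
Ratio Q̄_A / Q̄_B = 68.967 / 281.59 = 0.2449.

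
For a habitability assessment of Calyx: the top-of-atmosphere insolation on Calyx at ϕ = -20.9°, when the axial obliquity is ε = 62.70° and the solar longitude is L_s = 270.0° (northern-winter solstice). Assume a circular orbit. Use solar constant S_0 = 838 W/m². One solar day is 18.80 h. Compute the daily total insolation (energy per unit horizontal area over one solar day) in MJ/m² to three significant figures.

19.0 MJ/m²

Solar declination: sin δ = sin ε · sin L_s = sin 62.70° × sin 270.0° = -0.88862, so δ = -62.700°.
cos h₀ = −tan(-20.9°) tan(-62.700°) = -0.7398, h₀ = 2.4036 rad.
Bracket: h₀ sin ϕ sin δ + cos ϕ cos δ sin h₀ = 2.4036×-0.35674×-0.88862 + 0.93420×0.45865×0.67278 = 0.761956 + 0.288267 = 1.050223.
Q̄ = (S_0/π) × [bracket] = (838/π) × 1.050223 = 280.14 W/m².
Daily total = Q̄ × 18.80 h × 3600 s/h = 280.14 × 18.80 × 3600 / 10⁶ = 18.96 MJ/m².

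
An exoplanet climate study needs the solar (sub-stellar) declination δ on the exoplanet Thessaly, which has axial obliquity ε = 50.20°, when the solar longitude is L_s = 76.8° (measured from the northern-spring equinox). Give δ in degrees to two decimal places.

sin δ = sin ε · sin L_s = sin 50.20° × sin 76.8° = 0.747985.
δ = arcsin(0.747985) = +48.42°.

δ = +48.42°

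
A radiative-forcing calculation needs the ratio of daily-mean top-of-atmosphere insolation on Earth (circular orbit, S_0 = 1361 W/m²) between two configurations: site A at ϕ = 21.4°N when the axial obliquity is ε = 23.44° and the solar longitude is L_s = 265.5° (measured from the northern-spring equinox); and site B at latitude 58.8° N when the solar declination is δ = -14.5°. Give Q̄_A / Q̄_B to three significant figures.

Q̄_A / Q̄_B ≈ 3.02

— Configuration A (ϕ=+21.4°):
Solar declination: sin δ = sin ε · sin L_s = sin 23.44° × sin 265.5° = -0.39656, so δ = -23.363°.
cos h₀ = −tan(+21.4°) tan(-23.363°) = 0.1693, h₀ = 1.4007 rad.
Bracket: h₀ sin ϕ sin δ + cos ϕ cos δ sin h₀ = 1.4007×0.36488×-0.39656 + 0.93106×0.91801×0.98557 = -0.202677 + 0.842389 = 0.639712.
Q̄ = (S_0/π) × [bracket] = (1361/π) × 0.639712 = 277.14 W/m².
— Configuration B (ϕ=+58.8°):
cos h₀ = −tan(+58.8°) tan(-14.500°) = 0.4270, h₀ = 1.1296 rad.
Bracket: h₀ sin ϕ sin δ + cos ϕ cos δ sin h₀ = 1.1296×0.85536×-0.25038 + 0.51803×0.96815×0.90424 = -0.241921 + 0.453504 = 0.211583.
Q̄ = (S_0/π) × [bracket] = (1361/π) × 0.211583 = 91.662 W/m².
Ratio Q̄_A / Q̄_B = 277.14 / 91.662 = 3.023.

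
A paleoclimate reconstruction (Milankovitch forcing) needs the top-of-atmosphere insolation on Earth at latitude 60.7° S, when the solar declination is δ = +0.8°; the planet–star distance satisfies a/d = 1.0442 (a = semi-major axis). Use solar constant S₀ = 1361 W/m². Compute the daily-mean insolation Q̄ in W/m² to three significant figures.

cos H₀ = −tan(-60.7°) tan(+0.800°) = 0.0249, H₀ = 1.5459 rad.
Bracket: H₀ sin φ sin δ + cos φ cos δ sin H₀ = 1.5459×-0.87207×0.01396 + 0.48938×0.99990×0.99969 = -0.018820 + 0.489179 = 0.470359.
Inverse-square distance factor (a/d)² = 1.0442² = 1.090354.
Q̄ = (S₀/π) × 1.090354 × [bracket] = (1361/π) × 1.090354 × 0.470359 = 222.2 W/m².

Q̄ ≈ 222 W/m²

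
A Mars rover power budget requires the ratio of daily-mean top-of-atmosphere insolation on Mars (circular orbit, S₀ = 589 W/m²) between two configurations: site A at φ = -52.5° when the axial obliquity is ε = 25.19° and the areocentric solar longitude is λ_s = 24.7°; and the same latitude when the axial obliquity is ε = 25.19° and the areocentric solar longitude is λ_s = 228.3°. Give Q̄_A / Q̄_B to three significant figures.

— Configuration A (φ=-52.5°):
sin δ = sin 25.19° × sin 24.7° = 0.17785, so δ = +10.245°.
cos H₀ = −tan(-52.5°) tan(+10.245°) = 0.2355, H₀ = 1.3330 rad.
Bracket: H₀ sin φ sin δ + cos φ cos δ sin H₀ = 1.3330×-0.79335×0.17785 + 0.60876×0.98406×0.97187 = -0.188083 + 0.582205 = 0.394122.
Q̄ = (S₀/π) × [bracket] = (589/π) × 0.394122 = 73.892 W/m².
— Configuration B (φ=-52.5°):
sin δ = sin 25.19° × sin 228.3° = -0.31779, so δ = -18.529°.
cos H₀ = −tan(-52.5°) tan(-18.529°) = -0.4368, H₀ = 2.0228 rad.
Bracket: H₀ sin φ sin δ + cos φ cos δ sin H₀ = 2.0228×-0.79335×-0.31779 + 0.60876×0.94816×0.89956 = 0.509986 + 0.519228 = 1.029214.
Q̄ = (S₀/π) × [bracket] = (589/π) × 1.029214 = 192.96 W/m².
Ratio Q̄_A / Q̄_B = 73.892 / 192.96 = 0.3829.

Q̄_A / Q̄_B ≈ 0.383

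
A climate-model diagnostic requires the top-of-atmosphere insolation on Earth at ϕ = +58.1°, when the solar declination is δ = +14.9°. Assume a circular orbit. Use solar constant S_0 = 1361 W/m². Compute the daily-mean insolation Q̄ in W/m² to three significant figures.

cos h₀ = −tan(+58.1°) tan(+14.900°) = -0.4275, h₀ = 2.0125 rad.
Bracket: h₀ sin ϕ sin δ + cos ϕ cos δ sin h₀ = 2.0125×0.84897×0.25713 + 0.52844×0.96638×0.90403 = 0.439320 + 0.461664 = 0.900984.
Q̄ = (S_0/π) × [bracket] = (1361/π) × 0.900984 = 390.3 W/m².

Q̄ ≈ 390 W/m²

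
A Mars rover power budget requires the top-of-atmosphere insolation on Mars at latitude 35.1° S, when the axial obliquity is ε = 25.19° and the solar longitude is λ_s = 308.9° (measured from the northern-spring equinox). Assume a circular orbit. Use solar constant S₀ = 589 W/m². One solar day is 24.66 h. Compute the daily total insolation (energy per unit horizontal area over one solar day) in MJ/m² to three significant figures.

Solar declination: sin δ = sin ε · sin λ_s = sin 25.19° × sin 308.9° = -0.33124, so δ = -19.344°.
cos H₀ = −tan(-35.1°) tan(-19.344°) = -0.2467, H₀ = 1.8201 rad.
Bracket: H₀ sin φ sin δ + cos φ cos δ sin H₀ = 1.8201×-0.57501×-0.33124 + 0.81815×0.94355×0.96909 = 0.346668 + 0.748104 = 1.094772.
Q̄ = (S₀/π) × [bracket] = (589/π) × 1.094772 = 205.25 W/m².
Daily total = Q̄ × 24.66 h × 3600 s/h = 205.25 × 24.66 × 3600 / 10⁶ = 18.22 MJ/m².

18.2 MJ/m²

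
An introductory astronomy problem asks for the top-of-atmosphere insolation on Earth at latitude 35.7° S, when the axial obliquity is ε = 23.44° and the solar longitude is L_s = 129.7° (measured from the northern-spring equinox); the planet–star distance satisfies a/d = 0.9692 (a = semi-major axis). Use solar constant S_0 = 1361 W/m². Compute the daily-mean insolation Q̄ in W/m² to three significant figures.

Q̄ ≈ 209 W/m²

Solar declination: sin δ = sin ε · sin L_s = sin 23.44° × sin 129.7° = 0.30606, so δ = +17.822°.
cos h₀ = −tan(-35.7°) tan(+17.822°) = 0.2310, h₀ = 1.3377 rad.
Bracket: h₀ sin ϕ sin δ + cos ϕ cos δ sin h₀ = 1.3377×-0.58354×0.30606 + 0.81208×0.95201×0.97295 = -0.238911 + 0.752196 = 0.513285.
Inverse-square distance factor (a/d)² = 0.9692² = 0.939349.
Q̄ = (S_0/π) × 0.939349 × [bracket] = (1361/π) × 0.939349 × 0.513285 = 208.9 W/m².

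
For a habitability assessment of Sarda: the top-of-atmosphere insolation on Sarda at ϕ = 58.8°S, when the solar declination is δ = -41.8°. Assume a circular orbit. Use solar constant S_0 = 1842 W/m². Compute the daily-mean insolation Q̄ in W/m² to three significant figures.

cos h₀ = −tan(-58.8°) tan(-41.800°) = -1.4763 ≤ −1 ⇒ polar day, h₀ = π.
Bracket: h₀ sin ϕ sin δ + cos ϕ cos δ sin h₀ = 3.1416×-0.85536×-0.66653 + 0.51803×0.74548×0.00000 = 1.791099 + 0.000000 = 1.791099.
Q̄ = (S_0/π) × [bracket] = (1842/π) × 1.791099 = 1050 W/m².

Q̄ ≈ 1.05e+03 W/m²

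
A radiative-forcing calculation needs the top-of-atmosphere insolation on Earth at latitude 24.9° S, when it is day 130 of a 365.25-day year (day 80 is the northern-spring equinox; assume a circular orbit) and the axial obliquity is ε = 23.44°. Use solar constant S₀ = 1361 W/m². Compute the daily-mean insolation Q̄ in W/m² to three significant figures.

Q̄ ≈ 292 W/m²

Solar longitude: λ_s = 360° × (130 − 80)/365.25 = 49.281°.
sin δ = sin 23.44° × sin 49.281° = 0.30149, so δ = +17.547°.
cos H₀ = −tan(-24.9°) tan(+17.547°) = 0.1468, H₀ = 1.4235 rad.
Bracket: H₀ sin φ sin δ + cos φ cos δ sin H₀ = 1.4235×-0.42104×0.30149 + 0.90704×0.95347×0.98917 = -0.180698 + 0.855469 = 0.674771.
Q̄ = (S₀/π) × [bracket] = (1361/π) × 0.674771 = 292.3 W/m².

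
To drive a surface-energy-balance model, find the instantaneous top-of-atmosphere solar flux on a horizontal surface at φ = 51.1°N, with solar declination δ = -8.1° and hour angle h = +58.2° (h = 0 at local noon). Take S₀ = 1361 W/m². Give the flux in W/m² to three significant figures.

cos θ_z = sin φ sin δ + cos φ cos δ cos h = -0.109655 + 0.327608 = 0.217953.
Flux = S₀ · cos θ_z = 1361 × 0.217953 = 296.6 W/m².

297 W/m²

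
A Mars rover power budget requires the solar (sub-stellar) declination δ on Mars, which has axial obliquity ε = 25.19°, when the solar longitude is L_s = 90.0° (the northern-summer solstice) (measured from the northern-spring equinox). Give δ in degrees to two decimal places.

δ = +25.19°

sin δ = sin ε · sin L_s = sin 25.19° × sin 90.0° = 0.425621.
δ = arcsin(0.425621) = +25.19°.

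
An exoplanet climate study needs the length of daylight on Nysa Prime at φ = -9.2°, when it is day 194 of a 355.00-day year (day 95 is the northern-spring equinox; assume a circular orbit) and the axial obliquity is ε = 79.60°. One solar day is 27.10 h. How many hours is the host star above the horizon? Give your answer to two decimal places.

Solar longitude: λ_s = 360° × (194 − 95)/355.00 = 100.394°.
sin δ = sin 79.60° × sin 100.394° = 0.96743, so δ = +75.337°.
cos H₀ = −tan φ · tan δ = −tan(-9.2°) × tan(+75.337°) = 0.6190, so H₀ = 0.9033 rad = 51.76°.
Daylight = 2H₀/(2π) × 27.10 h = (0.9033/π) × 27.10 = 7.79 h.

7.79 h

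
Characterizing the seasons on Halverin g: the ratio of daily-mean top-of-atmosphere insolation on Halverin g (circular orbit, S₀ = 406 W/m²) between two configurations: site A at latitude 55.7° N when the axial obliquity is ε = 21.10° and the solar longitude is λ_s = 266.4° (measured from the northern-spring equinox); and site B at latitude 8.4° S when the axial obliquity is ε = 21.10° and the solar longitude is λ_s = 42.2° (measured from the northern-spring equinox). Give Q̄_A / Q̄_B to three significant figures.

— Configuration A (φ=+55.7°):
Solar declination: sin δ = sin ε · sin λ_s = sin 21.10° × sin 266.4° = -0.35929, so δ = -21.056°.
cos H₀ = −tan(+55.7°) tan(-21.056°) = 0.5644, H₀ = 0.9711 rad.
Bracket: H₀ sin φ sin δ + cos φ cos δ sin H₀ = 0.9711×0.82610×-0.35929 + 0.56353×0.93323×0.82552 = -0.288232 + 0.434144 = 0.145912.
Q̄ = (S₀/π) × [bracket] = (406/π) × 0.145912 = 18.857 W/m².
— Configuration B (φ=-8.4°):
Solar declination: sin δ = sin ε · sin λ_s = sin 21.10° × sin 42.2° = 0.24182, so δ = +13.994°.
cos H₀ = −tan(-8.4°) tan(+13.994°) = 0.0368, H₀ = 1.5340 rad.
Bracket: H₀ sin φ sin δ + cos φ cos δ sin H₀ = 1.5340×-0.14608×0.24182 + 0.98927×0.97032×0.99932 = -0.054189 + 0.959256 = 0.905067.
Q̄ = (S₀/π) × [bracket] = (406/π) × 0.905067 = 116.97 W/m².
Ratio Q̄_A / Q̄_B = 18.857 / 116.97 = 0.1612.

Q̄_A / Q̄_B ≈ 0.161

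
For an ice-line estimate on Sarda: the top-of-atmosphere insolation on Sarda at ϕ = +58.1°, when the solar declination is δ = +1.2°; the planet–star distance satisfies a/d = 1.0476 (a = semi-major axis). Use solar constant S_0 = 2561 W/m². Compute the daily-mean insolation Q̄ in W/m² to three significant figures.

cos h₀ = −tan(+58.1°) tan(+1.200°) = -0.0337, h₀ = 1.6045 rad.
Bracket: h₀ sin ϕ sin δ + cos ϕ cos δ sin h₀ = 1.6045×0.84897×0.02094 + 0.52844×0.99978×0.99943 = 0.028524 + 0.528023 = 0.556547.
Inverse-square distance factor (a/d)² = 1.0476² = 1.097466.
Q̄ = (S_0/π) × 1.097466 × [bracket] = (2561/π) × 1.097466 × 0.556547 = 497.9 W/m².

Q̄ ≈ 498 W/m²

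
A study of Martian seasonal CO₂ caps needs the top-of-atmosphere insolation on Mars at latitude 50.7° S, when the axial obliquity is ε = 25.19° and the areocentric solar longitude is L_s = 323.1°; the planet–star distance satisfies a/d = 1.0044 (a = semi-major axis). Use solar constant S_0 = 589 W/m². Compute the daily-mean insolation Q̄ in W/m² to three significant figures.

Q̄ ≈ 181 W/m²

sin δ = sin 25.19° × sin 323.1° = -0.25555, so δ = -14.806°.
cos h₀ = −tan(-50.7°) tan(-14.806°) = -0.3229, h₀ = 1.8996 rad.
Bracket: h₀ sin ϕ sin δ + cos ϕ cos δ sin h₀ = 1.8996×-0.77384×-0.25555 + 0.63338×0.96680×0.94642 = 0.375655 + 0.579542 = 0.955197.
Inverse-square distance factor (a/d)² = 1.0044² = 1.008819.
Q̄ = (S_0/π) × 1.008819 × [bracket] = (589/π) × 1.008819 × 0.955197 = 180.7 W/m².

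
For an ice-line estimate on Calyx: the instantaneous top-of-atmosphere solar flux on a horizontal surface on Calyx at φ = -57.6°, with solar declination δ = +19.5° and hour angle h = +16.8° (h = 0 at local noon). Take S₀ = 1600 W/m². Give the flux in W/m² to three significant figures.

323 W/m²

cos θ_z = sin φ sin δ + cos φ cos δ cos h = -0.281842 + 0.483535 = 0.201693.
Flux = S₀ · cos θ_z = 1600 × 0.201693 = 322.7 W/m².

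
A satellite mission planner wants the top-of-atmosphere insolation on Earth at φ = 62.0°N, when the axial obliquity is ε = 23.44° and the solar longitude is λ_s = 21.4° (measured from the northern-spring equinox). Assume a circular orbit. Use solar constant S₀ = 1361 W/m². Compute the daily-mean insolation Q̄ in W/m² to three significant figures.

Q̄ ≈ 296 W/m²

Solar declination: sin δ = sin ε · sin λ_s = sin 23.44° × sin 21.4° = 0.14514, so δ = +8.346°.
cos H₀ = −tan(+62.0°) tan(+8.346°) = -0.2759, H₀ = 1.8503 rad.
Bracket: H₀ sin φ sin δ + cos φ cos δ sin H₀ = 1.8503×0.88295×0.14514 + 0.46947×0.98941×0.96119 = 0.237118 + 0.446471 = 0.683589.
Q̄ = (S₀/π) × [bracket] = (1361/π) × 0.683589 = 296.1 W/m².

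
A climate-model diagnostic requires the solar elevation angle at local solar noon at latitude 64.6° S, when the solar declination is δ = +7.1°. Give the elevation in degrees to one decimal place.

18.3°

At local noon the hour angle is zero, so the zenith angle equals |φ − δ| = |-64.6° − (+7.100°)| = 71.700°.
Elevation = 90° − 71.700° = 18.3°.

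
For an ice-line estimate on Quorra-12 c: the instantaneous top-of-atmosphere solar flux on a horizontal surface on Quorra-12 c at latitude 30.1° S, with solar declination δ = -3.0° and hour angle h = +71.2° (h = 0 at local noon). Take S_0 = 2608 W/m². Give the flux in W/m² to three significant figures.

cos θ_z = sin ϕ sin δ + cos ϕ cos δ cos h = 0.026247 + 0.278427 = 0.304674.
Flux = S_0 · cos θ_z = 2608 × 0.304674 = 794.6 W/m².

795 W/m²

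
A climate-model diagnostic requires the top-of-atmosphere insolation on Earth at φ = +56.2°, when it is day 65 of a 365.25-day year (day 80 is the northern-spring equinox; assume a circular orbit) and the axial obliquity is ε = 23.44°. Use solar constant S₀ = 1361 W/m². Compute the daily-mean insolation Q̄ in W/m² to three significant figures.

Q̄ ≈ 185 W/m²

Solar longitude: λ_s = 360° × (65 − 80)/365.25 = -14.784°, i.e. -14.784° + 360° = 345.216°.
sin δ = sin 23.44° × sin 345.216° = -0.10151, so δ = -5.826°.
cos H₀ = −tan(+56.2°) tan(-5.826°) = 0.1524, H₀ = 1.4178 rad.
Bracket: H₀ sin φ sin δ + cos φ cos δ sin H₀ = 1.4178×0.83098×-0.10151 + 0.55630×0.99483×0.98832 = -0.119595 + 0.546960 = 0.427365.
Q̄ = (S₀/π) × [bracket] = (1361/π) × 0.427365 = 185.1 W/m².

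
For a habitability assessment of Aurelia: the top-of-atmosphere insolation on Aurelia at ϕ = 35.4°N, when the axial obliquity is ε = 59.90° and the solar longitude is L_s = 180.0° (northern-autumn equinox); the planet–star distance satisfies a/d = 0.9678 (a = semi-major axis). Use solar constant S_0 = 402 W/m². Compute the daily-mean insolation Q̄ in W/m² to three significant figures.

Q̄ ≈ 97.7 W/m²

Solar declination: sin δ = sin ε · sin L_s = sin 59.90° × sin 180.0° = 0.00000, so δ = +0.000°.
cos h₀ = −tan(+35.4°) tan(+0.000°) = -0.0000, h₀ = 1.5708 rad.
Bracket: h₀ sin ϕ sin δ + cos ϕ cos δ sin h₀ = 1.5708×0.57928×0.00000 + 0.81513×1.00000×1.00000 = 0.000000 + 0.815130 = 0.815130.
Inverse-square distance factor (a/d)² = 0.9678² = 0.936637.
Q̄ = (S_0/π) × 0.936637 × [bracket] = (402/π) × 0.936637 × 0.815130 = 97.70 W/m².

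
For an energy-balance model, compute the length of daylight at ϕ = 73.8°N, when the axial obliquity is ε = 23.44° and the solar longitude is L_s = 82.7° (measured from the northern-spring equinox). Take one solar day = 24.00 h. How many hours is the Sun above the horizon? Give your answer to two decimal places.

24.00 h

Solar declination: sin δ = sin ε · sin L_s = sin 23.44° × sin 82.7° = 0.39456, so δ = +23.239°.
Sunrise equation: cos h₀ = −tan ϕ · tan δ = -1.4780 ≤ −1, so the Sun never sets (polar day) and h₀ = π.
Daylight = 2h₀/(2π) × 24.00 h = (3.1416/π) × 24.00 = 24.00 h.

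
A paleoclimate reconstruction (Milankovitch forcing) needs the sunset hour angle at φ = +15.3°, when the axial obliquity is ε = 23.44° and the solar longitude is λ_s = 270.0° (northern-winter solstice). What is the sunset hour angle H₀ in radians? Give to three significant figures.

Solar declination: sin δ = sin ε · sin λ_s = sin 23.44° × sin 270.0° = -0.39779, so δ = -23.440°.
cos H₀ = −tan φ · tan δ = −tan(+15.3°) × tan(-23.440°) = 0.1186, so H₀ = 1.4519 rad = 83.19°.

H₀ = 1.45 rad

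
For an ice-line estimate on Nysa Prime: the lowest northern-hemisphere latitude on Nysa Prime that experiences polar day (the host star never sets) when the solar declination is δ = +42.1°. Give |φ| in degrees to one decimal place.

Polar day requires cos H₀ = −tan φ tan δ ≤ −1, i.e. tan φ tan δ ≥ 1.
The boundary is |tan φ| · |tan δ| = 1, so |φ| = 90° − |δ| = 90° − 42.1° = 47.9° in the northern hemisphere.

|φ| = 47.9°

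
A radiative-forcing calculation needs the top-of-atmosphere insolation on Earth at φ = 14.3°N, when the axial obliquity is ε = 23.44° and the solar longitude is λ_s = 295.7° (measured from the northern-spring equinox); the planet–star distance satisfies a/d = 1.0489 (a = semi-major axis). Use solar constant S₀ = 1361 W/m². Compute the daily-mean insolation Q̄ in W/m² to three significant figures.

Q̄ ≈ 367 W/m²

Solar declination: sin δ = sin ε · sin λ_s = sin 23.44° × sin 295.7° = -0.35844, so δ = -21.004°.
cos H₀ = −tan(+14.3°) tan(-21.004°) = 0.0979, H₀ = 1.4728 rad.
Bracket: H₀ sin φ sin δ + cos φ cos δ sin H₀ = 1.4728×0.24700×-0.35844 + 0.96902×0.93355×0.99520 = -0.130394 + 0.900286 = 0.769892.
Inverse-square distance factor (a/d)² = 1.0489² = 1.100191.
Q̄ = (S₀/π) × 1.100191 × [bracket] = (1361/π) × 1.100191 × 0.769892 = 366.9 W/m².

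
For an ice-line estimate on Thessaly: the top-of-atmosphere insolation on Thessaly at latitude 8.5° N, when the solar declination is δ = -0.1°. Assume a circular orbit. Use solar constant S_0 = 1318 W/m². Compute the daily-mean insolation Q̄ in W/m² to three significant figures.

cos h₀ = −tan(+8.5°) tan(-0.100°) = 0.0003, h₀ = 1.5705 rad.
Bracket: h₀ sin ϕ sin δ + cos ϕ cos δ sin h₀ = 1.5705×0.14781×-0.00175 + 0.98902×1.00000×1.00000 = -0.000406 + 0.989020 = 0.988614.
Q̄ = (S_0/π) × [bracket] = (1318/π) × 0.988614 = 414.8 W/m².

Q̄ ≈ 415 W/m²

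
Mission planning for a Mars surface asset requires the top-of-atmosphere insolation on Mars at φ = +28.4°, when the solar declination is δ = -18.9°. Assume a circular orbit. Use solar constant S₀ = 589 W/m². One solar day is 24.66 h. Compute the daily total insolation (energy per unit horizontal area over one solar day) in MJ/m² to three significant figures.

10.1 MJ/m²

cos H₀ = −tan(+28.4°) tan(-18.900°) = 0.1851, H₀ = 1.3846 rad.
Bracket: H₀ sin φ sin δ + cos φ cos δ sin H₀ = 1.3846×0.47562×-0.32392 + 0.87965×0.94609×0.98272 = -0.213315 + 0.817847 = 0.604532.
Q̄ = (S₀/π) × [bracket] = (589/π) × 0.604532 = 113.34 W/m².
Daily total = Q̄ × 24.66 h × 3600 s/h = 113.34 × 24.66 × 3600 / 10⁶ = 10.06 MJ/m².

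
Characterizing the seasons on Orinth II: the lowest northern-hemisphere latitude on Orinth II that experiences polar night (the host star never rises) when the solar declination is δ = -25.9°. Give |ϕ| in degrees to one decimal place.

Polar night requires cos h₀ = −tan ϕ tan δ ≥ 1, i.e. tan ϕ tan δ ≤ −1.
The boundary is |tan ϕ| · |tan δ| = 1, so |ϕ| = 90° − |δ| = 90° − 25.9° = 64.1° in the northern hemisphere.

|ϕ| = 64.1°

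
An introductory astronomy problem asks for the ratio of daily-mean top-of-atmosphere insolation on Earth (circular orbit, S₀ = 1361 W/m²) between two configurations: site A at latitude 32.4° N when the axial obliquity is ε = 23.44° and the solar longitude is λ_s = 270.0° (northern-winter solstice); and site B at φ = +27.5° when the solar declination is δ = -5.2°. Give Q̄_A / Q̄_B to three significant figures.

Q̄_A / Q̄_B ≈ 0.573

— Configuration A (φ=+32.4°):
Solar declination: sin δ = sin ε · sin λ_s = sin 23.44° × sin 270.0° = -0.39779, so δ = -23.440°.
cos H₀ = −tan(+32.4°) tan(-23.440°) = 0.2752, H₀ = 1.2921 rad.
Bracket: H₀ sin φ sin δ + cos φ cos δ sin H₀ = 1.2921×0.53583×-0.39779 + 0.84433×0.91748×0.96140 = -0.275408 + 0.744754 = 0.469346.
Q̄ = (S₀/π) × [bracket] = (1361/π) × 0.469346 = 203.33 W/m².
— Configuration B (φ=+27.5°):
cos H₀ = −tan(+27.5°) tan(-5.200°) = 0.0474, H₀ = 1.5234 rad.
Bracket: H₀ sin φ sin δ + cos φ cos δ sin H₀ = 1.5234×0.46175×-0.09063 + 0.88701×0.99588×0.99888 = -0.063752 + 0.882366 = 0.818614.
Q̄ = (S₀/π) × [bracket] = (1361/π) × 0.818614 = 354.64 W/m².
Ratio Q̄_A / Q̄_B = 203.33 / 354.64 = 0.5733.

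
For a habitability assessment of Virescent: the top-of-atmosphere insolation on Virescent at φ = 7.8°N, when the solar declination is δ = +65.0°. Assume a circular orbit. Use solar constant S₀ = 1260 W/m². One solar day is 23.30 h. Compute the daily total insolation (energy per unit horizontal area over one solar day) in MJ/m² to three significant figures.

cos H₀ = −tan(+7.8°) tan(+65.000°) = -0.2938, H₀ = 1.8690 rad.
Bracket: H₀ sin φ sin δ + cos φ cos δ sin H₀ = 1.8690×0.13572×0.90631 + 0.99075×0.42262×0.95588 = 0.229895 + 0.400237 = 0.630132.
Q̄ = (S₀/π) × [bracket] = (1260/π) × 0.630132 = 252.73 W/m².
Daily total = Q̄ × 23.30 h × 3600 s/h = 252.73 × 23.30 × 3600 / 10⁶ = 21.20 MJ/m².

21.2 MJ/m²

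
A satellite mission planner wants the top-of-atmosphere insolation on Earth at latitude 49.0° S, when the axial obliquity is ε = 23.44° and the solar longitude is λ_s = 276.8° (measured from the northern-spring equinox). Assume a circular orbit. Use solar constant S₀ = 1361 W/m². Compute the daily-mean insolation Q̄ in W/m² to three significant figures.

Q̄ ≈ 497 W/m²

Solar declination: sin δ = sin ε · sin λ_s = sin 23.44° × sin 276.8° = -0.39499, so δ = -23.265°.
cos H₀ = −tan(-49.0°) tan(-23.265°) = -0.4946, H₀ = 2.0882 rad.
Bracket: H₀ sin φ sin δ + cos φ cos δ sin H₀ = 2.0882×-0.75471×-0.39499 + 0.65606×0.91869×0.86912 = 0.622498 + 0.523832 = 1.146330.
Q̄ = (S₀/π) × [bracket] = (1361/π) × 1.146330 = 496.6 W/m².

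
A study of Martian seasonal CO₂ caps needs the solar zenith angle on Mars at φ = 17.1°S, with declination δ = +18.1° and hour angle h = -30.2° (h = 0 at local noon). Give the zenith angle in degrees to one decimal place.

θ_z = 46.1°

cos θ_z = sin φ sin δ + cos φ cos δ cos h = -0.091351 + 0.785190 = 0.693839.
θ_z = arccos(0.693839) = 46.1°.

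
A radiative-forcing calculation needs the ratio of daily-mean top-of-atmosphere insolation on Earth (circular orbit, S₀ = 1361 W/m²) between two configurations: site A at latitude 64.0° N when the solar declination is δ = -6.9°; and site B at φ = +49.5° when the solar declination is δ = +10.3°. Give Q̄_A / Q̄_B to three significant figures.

— Configuration A (φ=+64.0°):
cos H₀ = −tan(+64.0°) tan(-6.900°) = 0.2481, H₀ = 1.3201 rad.
Bracket: H₀ sin φ sin δ + cos φ cos δ sin H₀ = 1.3201×0.89879×-0.12014 + 0.43837×0.99276×0.96873 = -0.142545 + 0.421588 = 0.279043.
Q̄ = (S₀/π) × [bracket] = (1361/π) × 0.279043 = 120.89 W/m².
— Configuration B (φ=+49.5°):
cos H₀ = −tan(+49.5°) tan(+10.300°) = -0.2128, H₀ = 1.7852 rad.
Bracket: H₀ sin φ sin δ + cos φ cos δ sin H₀ = 1.7852×0.76041×0.17880 + 0.64945×0.98389×0.97710 = 0.242718 + 0.624355 = 0.867073.
Q̄ = (S₀/π) × [bracket] = (1361/π) × 0.867073 = 375.63 W/m².
Ratio Q̄_A / Q̄_B = 120.89 / 375.63 = 0.3218.

Q̄_A / Q̄_B ≈ 0.322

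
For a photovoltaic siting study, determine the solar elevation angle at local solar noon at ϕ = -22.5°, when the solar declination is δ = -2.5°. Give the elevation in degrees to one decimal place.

At local noon the hour angle is zero, so the zenith angle equals |ϕ − δ| = |-22.5° − (-2.500°)| = 20.000°.
Elevation = 90° − 20.000° = 70.0°.

70.0°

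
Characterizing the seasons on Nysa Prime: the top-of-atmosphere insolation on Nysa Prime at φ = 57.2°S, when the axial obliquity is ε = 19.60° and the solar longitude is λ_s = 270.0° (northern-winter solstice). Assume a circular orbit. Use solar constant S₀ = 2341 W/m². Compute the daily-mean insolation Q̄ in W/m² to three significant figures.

Solar declination: sin δ = sin ε · sin λ_s = sin 19.60° × sin 270.0° = -0.33545, so δ = -19.600°.
cos H₀ = −tan(-57.2°) tan(-19.600°) = -0.5525, H₀ = 2.1562 rad.
Bracket: H₀ sin φ sin δ + cos φ cos δ sin H₀ = 2.1562×-0.84057×-0.33545 + 0.54171×0.94206×0.83349 = 0.607982 + 0.425349 = 1.033331.
Q̄ = (S₀/π) × [bracket] = (2341/π) × 1.033331 = 770.0 W/m².

Q̄ ≈ 770 W/m²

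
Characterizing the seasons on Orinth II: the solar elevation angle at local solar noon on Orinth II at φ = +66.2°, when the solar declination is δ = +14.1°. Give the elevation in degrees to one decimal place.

At local noon the hour angle is zero, so the zenith angle equals |φ − δ| = |+66.2° − (+14.100°)| = 52.100°.
Elevation = 90° − 52.100° = 37.9°.

37.9°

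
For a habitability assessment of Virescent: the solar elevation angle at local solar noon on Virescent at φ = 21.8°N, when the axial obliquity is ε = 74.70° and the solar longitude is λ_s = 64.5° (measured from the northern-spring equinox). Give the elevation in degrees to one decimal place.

51.3°

Solar declination: sin δ = sin ε · sin λ_s = sin 74.70° × sin 64.5° = 0.87060, so δ = +60.528°.
At local noon the hour angle is zero, so the zenith angle equals |φ − δ| = |+21.8° − (+60.528°)| = 38.728°.
Elevation = 90° − 38.728° = 51.3°.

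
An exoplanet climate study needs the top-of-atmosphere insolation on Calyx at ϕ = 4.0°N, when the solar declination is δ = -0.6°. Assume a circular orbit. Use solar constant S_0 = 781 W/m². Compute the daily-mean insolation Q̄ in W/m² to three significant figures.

cos h₀ = −tan(+4.0°) tan(-0.600°) = 0.0007, h₀ = 1.5701 rad.
Bracket: h₀ sin ϕ sin δ + cos ϕ cos δ sin h₀ = 1.5701×0.06976×-0.01047 + 0.99756×0.99995×1.00000 = -0.001147 + 0.997510 = 0.996363.
Q̄ = (S_0/π) × [bracket] = (781/π) × 0.996363 = 247.7 W/m².

Q̄ ≈ 248 W/m²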